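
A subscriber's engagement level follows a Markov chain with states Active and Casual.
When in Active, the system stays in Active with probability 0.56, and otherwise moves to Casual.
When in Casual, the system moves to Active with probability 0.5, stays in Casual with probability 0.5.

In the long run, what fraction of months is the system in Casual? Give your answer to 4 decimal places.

0.4681

Let the stationary distribution be π with π = πP and π_1 + π_2 = 1.
π_1 = 0.56·π_1 + 0.5·π_2
Solving with the normalization constraint gives π = (0.5319, 0.4681).
So the stationary probability of Casual is 0.4681.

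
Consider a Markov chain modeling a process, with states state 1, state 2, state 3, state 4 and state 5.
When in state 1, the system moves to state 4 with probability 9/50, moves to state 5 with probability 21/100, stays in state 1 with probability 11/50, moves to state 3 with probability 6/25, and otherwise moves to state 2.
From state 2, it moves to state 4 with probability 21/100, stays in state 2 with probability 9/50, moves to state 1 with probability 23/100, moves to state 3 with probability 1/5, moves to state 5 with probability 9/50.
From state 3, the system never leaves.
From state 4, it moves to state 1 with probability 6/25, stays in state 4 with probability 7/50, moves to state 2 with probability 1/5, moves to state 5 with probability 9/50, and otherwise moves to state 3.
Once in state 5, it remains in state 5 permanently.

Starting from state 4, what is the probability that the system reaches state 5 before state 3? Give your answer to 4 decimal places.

0.4457

Let h(s) be the probability of absorption at state 5 starting from transient state s. Then h(state 5) = 1 and h(state 3) = 0. By first-step analysis:
h(state 1) = 0.22·h(state 1) + 0.15·h(state 2) + 0.24·0 + 0.18·h(state 4) + 0.21·1
h(state 2) = 0.23·h(state 1) + 0.18·h(state 2) + 0.2·0 + 0.21·h(state 4) + 0.18·1
h(state 4) = 0.24·h(state 1) + 0.2·h(state 2) + 0.24·0 + 0.14·h(state 4) + 0.18·1
Solving: h(state 1) = 0.4611, h(state 2) = 0.4630, h(state 4) = 0.4457.
Starting from state 4, the probability is 0.4457.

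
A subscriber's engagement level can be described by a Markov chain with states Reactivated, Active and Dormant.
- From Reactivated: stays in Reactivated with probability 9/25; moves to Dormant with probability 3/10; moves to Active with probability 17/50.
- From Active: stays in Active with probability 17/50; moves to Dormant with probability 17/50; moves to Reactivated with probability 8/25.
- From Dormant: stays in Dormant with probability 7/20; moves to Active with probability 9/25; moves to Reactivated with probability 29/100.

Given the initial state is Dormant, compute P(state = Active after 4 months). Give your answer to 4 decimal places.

Propagate the distribution vector 4 months from Dormant.
After 0 months: (0.0000, 0.0000, 1.0000)
After 1 month: (0.2900, 0.3600, 0.3500)
After 2 months: (0.3211, 0.3470, 0.3319)
After 3 months: (0.3229, 0.3466, 0.3305)
After 4 months: (0.3230, 0.3466, 0.3304)
P(in Active after 4 months) = 0.3466

0.3466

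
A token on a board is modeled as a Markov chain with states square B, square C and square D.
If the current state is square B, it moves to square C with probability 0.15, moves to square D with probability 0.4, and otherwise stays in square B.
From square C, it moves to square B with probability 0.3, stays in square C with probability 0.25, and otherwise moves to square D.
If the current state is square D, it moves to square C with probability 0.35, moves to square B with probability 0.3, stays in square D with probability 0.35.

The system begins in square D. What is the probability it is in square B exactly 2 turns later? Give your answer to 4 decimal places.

0.3450

Sum over the intermediate state after 1 turn:
P = P(square D→square B)·P(square B→square B) + P(square D→square C)·P(square C→square B) + P(square D→square D)·P(square D→square B)
  = 0.3×0.45 + 0.35×0.3 + 0.35×0.3
  = 0.1350 + 0.1050 + 0.1050 = 0.3450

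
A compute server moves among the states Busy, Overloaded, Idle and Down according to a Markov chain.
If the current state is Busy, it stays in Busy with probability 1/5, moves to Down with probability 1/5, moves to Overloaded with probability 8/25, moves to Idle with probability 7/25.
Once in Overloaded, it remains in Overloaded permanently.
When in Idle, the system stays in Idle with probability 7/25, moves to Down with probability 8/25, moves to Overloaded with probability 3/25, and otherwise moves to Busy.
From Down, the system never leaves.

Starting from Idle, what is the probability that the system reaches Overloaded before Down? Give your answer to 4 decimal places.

Let h(s) be the probability of absorption at Overloaded starting from transient state s. Then h(Overloaded) = 1 and h(Down) = 0. By first-step analysis:
h(Busy) = 0.2·h(Busy) + 0.32·1 + 0.28·h(Idle) + 0.2·0
h(Idle) = 0.28·h(Busy) + 0.12·1 + 0.28·h(Idle) + 0.32·0
Solving: h(Busy) = 0.5305, h(Idle) = 0.3730.
Starting from Idle, the probability is 0.3730.

0.3730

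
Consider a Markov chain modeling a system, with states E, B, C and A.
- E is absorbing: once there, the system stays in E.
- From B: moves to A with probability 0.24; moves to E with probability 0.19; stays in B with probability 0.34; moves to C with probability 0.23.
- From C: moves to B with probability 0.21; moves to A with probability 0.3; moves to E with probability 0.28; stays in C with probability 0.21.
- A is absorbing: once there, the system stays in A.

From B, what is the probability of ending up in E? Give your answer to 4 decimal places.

0.4534

Let h(s) be the probability of absorption at E starting from transient state s. Then h(E) = 1 and h(A) = 0. By first-step analysis:
h(B) = 0.19·1 + 0.34·h(B) + 0.23·h(C) + 0.24·0
h(C) = 0.28·1 + 0.21·h(B) + 0.21·h(C) + 0.3·0
Solving: h(B) = 0.4534, h(C) = 0.4750.
Starting from B, the probability is 0.4534.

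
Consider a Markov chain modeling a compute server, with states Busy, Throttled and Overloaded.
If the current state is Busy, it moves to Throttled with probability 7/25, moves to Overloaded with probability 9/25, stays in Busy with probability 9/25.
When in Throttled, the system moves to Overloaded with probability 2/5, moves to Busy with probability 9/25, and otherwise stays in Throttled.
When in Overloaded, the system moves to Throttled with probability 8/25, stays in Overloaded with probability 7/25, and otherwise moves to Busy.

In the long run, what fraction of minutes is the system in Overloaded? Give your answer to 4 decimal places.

0.3438

Let the stationary distribution be π with π = πP and π_1 + π_2 + π_3 = 1.
π_1 = 0.36·π_1 + 0.36·π_2 + 0.4·π_3
π_2 = 0.28·π_1 + 0.24·π_2 + 0.32·π_3
Solving with the normalization constraint gives π = (0.3738, 0.2825, 0.3438).
So the stationary probability of Overloaded is 0.3438.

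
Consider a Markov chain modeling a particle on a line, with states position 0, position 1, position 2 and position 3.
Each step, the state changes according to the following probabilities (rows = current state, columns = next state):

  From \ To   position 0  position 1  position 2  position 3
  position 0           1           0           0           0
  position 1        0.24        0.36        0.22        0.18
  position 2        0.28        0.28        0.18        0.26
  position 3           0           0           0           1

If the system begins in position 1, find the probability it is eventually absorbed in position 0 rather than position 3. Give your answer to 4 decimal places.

0.5579

Let h(s) be the probability of absorption at position 0 starting from transient state s. Then h(position 0) = 1 and h(position 3) = 0. By first-step analysis:
h(position 1) = 0.24·1 + 0.36·h(position 1) + 0.22·h(position 2) + 0.18·0
h(position 2) = 0.28·1 + 0.28·h(position 1) + 0.18·h(position 2) + 0.26·0
Solving: h(position 1) = 0.5579, h(position 2) = 0.5320.
Starting from position 1, the probability is 0.5579.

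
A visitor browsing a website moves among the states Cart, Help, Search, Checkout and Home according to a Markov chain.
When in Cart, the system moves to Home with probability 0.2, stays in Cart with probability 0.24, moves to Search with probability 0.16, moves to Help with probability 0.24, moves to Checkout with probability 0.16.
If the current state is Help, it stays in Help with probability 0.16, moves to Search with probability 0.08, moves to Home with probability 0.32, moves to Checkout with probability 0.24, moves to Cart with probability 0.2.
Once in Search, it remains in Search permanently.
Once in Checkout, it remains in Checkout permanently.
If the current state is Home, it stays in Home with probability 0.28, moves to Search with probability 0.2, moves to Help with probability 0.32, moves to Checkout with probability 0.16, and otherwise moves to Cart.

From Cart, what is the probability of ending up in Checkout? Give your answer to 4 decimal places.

0.5433

Let h(s) be the probability of absorption at Checkout starting from transient state s. Then h(Checkout) = 1 and h(Search) = 0. By first-step analysis:
h(Cart) = 0.24·h(Cart) + 0.24·h(Help) + 0.16·0 + 0.16·1 + 0.2·h(Home)
h(Help) = 0.2·h(Cart) + 0.16·h(Help) + 0.08·0 + 0.24·1 + 0.32·h(Home)
h(Home) = 0.04·h(Cart) + 0.32·h(Help) + 0.2·0 + 0.16·1 + 0.28·h(Home)
Solving: h(Cart) = 0.5433, h(Help) = 0.6154, h(Home) = 0.5259.
Starting from Cart, the probability is 0.5433.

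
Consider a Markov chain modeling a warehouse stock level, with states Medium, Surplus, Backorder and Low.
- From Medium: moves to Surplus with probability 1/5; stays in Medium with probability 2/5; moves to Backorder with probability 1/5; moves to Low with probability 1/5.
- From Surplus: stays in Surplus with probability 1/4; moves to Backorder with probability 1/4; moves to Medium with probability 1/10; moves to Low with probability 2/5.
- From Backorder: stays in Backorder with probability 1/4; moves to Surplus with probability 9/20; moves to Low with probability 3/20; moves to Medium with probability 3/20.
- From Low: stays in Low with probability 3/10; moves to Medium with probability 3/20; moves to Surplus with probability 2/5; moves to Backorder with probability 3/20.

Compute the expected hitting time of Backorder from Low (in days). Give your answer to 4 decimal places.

Let t(s) be the expected number of days to first reach Backorder from state s, with t(Backorder) = 0. Conditioning on the first day:
t(Medium) = 1 + 0.4·t(Medium) + 0.2·t(Surplus) + 0.2·t(Low)
t(Surplus) = 1 + 0.1·t(Medium) + 0.25·t(Surplus) + 0.4·t(Low)
t(Low) = 1 + 0.15·t(Medium) + 0.4·t(Surplus) + 0.3·t(Low)
Solving: t(Medium) = 5.0154, t(Surplus) = 4.8000, t(Low) = 5.2462.
Expected days from Low to Backorder: 5.2462.

5.2462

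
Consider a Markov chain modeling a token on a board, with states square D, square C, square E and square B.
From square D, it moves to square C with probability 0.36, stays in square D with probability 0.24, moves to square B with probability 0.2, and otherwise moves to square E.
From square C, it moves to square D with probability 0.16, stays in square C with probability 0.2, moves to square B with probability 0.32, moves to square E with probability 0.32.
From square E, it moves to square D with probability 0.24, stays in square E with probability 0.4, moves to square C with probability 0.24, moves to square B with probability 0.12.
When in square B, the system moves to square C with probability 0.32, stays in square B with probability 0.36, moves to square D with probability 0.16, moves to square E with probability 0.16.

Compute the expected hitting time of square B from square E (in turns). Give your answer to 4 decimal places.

5.2972

Let t(s) be the expected number of turns to first reach square B from state s, with t(square B) = 0. Conditioning on the first turn:
t(square D) = 1 + 0.24·t(square D) + 0.36·t(square C) + 0.2·t(square E)
t(square C) = 1 + 0.16·t(square D) + 0.2·t(square C) + 0.32·t(square E)
t(square E) = 1 + 0.24·t(square D) + 0.24·t(square C) + 0.4·t(square E)
Solving: t(square D) = 4.7561, t(square C) = 4.3201, t(square E) = 5.2972.
Expected turns from square E to square B: 5.2972.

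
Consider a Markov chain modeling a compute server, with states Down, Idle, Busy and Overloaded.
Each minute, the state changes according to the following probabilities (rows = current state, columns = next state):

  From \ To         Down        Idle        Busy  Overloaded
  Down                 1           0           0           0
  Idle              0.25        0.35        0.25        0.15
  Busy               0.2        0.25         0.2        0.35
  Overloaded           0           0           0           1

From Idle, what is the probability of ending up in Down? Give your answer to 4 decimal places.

0.5464

Let h(s) be the probability of absorption at Down starting from transient state s. Then h(Down) = 1 and h(Overloaded) = 0. By first-step analysis:
h(Idle) = 0.25·1 + 0.35·h(Idle) + 0.25·h(Busy) + 0.15·0
h(Busy) = 0.2·1 + 0.25·h(Idle) + 0.2·h(Busy) + 0.35·0
Solving: h(Idle) = 0.5464, h(Busy) = 0.4208.
Starting from Idle, the probability is 0.5464.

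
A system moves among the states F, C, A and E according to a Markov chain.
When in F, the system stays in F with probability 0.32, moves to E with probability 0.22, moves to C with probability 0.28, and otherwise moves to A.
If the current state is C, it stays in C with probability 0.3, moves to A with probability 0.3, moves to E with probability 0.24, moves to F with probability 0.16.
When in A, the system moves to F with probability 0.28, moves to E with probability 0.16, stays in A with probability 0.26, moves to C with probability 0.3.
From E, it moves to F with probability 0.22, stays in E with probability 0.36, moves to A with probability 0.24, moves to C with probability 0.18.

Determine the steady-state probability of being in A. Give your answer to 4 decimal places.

Let the stationary distribution be π with π = πP and π_1 + π_2 + π_3 + π_4 = 1.
π_1 = 0.32·π_1 + 0.16·π_2 + 0.28·π_3 + 0.22·π_4
π_2 = 0.28·π_1 + 0.3·π_2 + 0.3·π_3 + 0.18·π_4
π_3 = 0.18·π_1 + 0.3·π_2 + 0.26·π_3 + 0.24·π_4
Solving with the normalization constraint gives π = (0.2431, 0.2658, 0.2463, 0.2448).
So the stationary probability of A is 0.2463.

0.2463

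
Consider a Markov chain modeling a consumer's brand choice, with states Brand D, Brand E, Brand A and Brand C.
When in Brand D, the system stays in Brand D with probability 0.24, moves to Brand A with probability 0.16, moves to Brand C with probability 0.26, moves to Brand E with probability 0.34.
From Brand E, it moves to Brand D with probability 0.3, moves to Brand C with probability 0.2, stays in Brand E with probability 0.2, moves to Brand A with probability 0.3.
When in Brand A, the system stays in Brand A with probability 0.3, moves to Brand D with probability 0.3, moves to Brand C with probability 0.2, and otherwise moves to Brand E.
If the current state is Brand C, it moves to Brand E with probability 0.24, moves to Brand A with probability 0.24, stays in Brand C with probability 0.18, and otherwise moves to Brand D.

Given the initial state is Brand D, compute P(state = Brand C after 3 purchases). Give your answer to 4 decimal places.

0.2136

Propagate the distribution vector 3 purchases from Brand D.
After 0 purchases: (1.0000, 0.0000, 0.0000, 0.0000)
After 1 purchase: (0.2400, 0.3400, 0.1600, 0.2600)
After 2 purchases: (0.2960, 0.2440, 0.2508, 0.2092)
After 3 purchases: (0.2906, 0.2498, 0.2460, 0.2136)
P(in Brand C after 3 purchases) = 0.2136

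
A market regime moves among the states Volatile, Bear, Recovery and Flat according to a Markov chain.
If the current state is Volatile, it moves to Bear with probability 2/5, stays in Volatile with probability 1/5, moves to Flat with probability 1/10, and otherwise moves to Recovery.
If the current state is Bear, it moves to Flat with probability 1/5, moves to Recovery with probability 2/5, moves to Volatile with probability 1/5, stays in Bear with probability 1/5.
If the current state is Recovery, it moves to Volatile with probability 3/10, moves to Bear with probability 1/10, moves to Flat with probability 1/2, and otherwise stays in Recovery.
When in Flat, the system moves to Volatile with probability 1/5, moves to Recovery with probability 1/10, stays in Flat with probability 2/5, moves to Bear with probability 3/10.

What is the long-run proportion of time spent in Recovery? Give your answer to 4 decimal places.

Let the stationary distribution be π with π = πP and π_1 + π_2 + π_3 + π_4 = 1.
π_1 = 0.2·π_1 + 0.2·π_2 + 0.3·π_3 + 0.2·π_4
π_2 = 0.4·π_1 + 0.2·π_2 + 0.1·π_3 + 0.3·π_4
π_3 = 0.3·π_1 + 0.4·π_2 + 0.1·π_3 + 0.1·π_4
Solving with the normalization constraint gives π = (0.2220, 0.2529, 0.2203, 0.3048).
So the stationary probability of Recovery is 0.2203.

0.2203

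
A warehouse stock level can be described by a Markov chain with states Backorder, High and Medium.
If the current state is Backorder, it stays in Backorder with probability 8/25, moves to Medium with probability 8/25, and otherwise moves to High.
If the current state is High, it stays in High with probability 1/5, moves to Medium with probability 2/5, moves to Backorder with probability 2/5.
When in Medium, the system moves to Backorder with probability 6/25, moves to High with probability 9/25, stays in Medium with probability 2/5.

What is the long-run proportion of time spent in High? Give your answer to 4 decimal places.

Let the stationary distribution be π with π = πP and π_1 + π_2 + π_3 = 1.
π_1 = 0.32·π_1 + 0.4·π_2 + 0.24·π_3
π_2 = 0.36·π_1 + 0.2·π_2 + 0.36·π_3
Solving with the normalization constraint gives π = (0.3148, 0.3103, 0.3748).
So the stationary probability of High is 0.3103.

0.3103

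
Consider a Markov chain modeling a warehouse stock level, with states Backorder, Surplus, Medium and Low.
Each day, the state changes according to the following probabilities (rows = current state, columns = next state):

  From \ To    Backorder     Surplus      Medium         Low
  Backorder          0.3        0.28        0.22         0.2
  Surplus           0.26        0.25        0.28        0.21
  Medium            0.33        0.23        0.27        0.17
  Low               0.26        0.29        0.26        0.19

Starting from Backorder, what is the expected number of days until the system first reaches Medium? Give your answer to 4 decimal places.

Let t(s) be the expected number of days to first reach Medium from state s, with t(Medium) = 0. Conditioning on the first day:
t(Backorder) = 1 + 0.3·t(Backorder) + 0.28·t(Surplus) + 0.2·t(Low)
t(Surplus) = 1 + 0.26·t(Backorder) + 0.25·t(Surplus) + 0.21·t(Low)
t(Low) = 1 + 0.26·t(Backorder) + 0.29·t(Surplus) + 0.19·t(Low)
Solving: t(Backorder) = 4.0907, t(Surplus) = 3.8508, t(Low) = 3.9263.
Expected days from Backorder to Medium: 4.0907.

4.0907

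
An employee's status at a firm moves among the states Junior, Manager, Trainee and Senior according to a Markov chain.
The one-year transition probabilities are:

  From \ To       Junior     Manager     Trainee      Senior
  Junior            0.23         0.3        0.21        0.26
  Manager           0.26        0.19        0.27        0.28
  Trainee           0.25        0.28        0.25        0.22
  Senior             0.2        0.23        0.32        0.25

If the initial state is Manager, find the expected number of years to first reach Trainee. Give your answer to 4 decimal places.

3.7154

Let t(s) be the expected number of years to first reach Trainee from state s, with t(Trainee) = 0. Conditioning on the first year:
t(Junior) = 1 + 0.23·t(Junior) + 0.3·t(Manager) + 0.26·t(Senior)
t(Manager) = 1 + 0.26·t(Junior) + 0.19·t(Manager) + 0.28·t(Senior)
t(Senior) = 1 + 0.2·t(Junior) + 0.23·t(Manager) + 0.25·t(Senior)
Solving: t(Junior) = 3.9356, t(Manager) = 3.7154, t(Senior) = 3.5222.
Expected years from Manager to Trainee: 3.7154.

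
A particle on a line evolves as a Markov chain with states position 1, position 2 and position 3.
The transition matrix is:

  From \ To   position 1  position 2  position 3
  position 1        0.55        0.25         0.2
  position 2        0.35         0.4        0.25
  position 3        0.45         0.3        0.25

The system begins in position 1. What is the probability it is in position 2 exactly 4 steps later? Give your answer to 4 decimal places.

Propagate the distribution vector 4 steps from position 1.
After 0 steps: (1.0000, 0.0000, 0.0000)
After 1 step: (0.5500, 0.2500, 0.2000)
After 2 steps: (0.4800, 0.2975, 0.2225)
After 3 steps: (0.4683, 0.3058, 0.2260)
After 4 steps: (0.4663, 0.3072, 0.2266)
P(in position 2 after 4 steps) = 0.3072

0.3072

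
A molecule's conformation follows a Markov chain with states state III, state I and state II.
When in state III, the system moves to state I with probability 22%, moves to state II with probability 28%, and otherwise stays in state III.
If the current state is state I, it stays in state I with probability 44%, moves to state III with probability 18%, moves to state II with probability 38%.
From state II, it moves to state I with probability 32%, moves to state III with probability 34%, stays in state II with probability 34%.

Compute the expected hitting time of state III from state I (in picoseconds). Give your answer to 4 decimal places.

Let t(s) be the expected number of picoseconds to first reach state III from state s, with t(state III) = 0. Conditioning on the first picosecond:
t(state I) = 1 + 0.44·t(state I) + 0.38·t(state II)
t(state II) = 1 + 0.32·t(state I) + 0.34·t(state II)
Solving: t(state I) = 4.1935, t(state II) = 3.5484.
Expected picoseconds from state I to state III: 4.1935.

4.1935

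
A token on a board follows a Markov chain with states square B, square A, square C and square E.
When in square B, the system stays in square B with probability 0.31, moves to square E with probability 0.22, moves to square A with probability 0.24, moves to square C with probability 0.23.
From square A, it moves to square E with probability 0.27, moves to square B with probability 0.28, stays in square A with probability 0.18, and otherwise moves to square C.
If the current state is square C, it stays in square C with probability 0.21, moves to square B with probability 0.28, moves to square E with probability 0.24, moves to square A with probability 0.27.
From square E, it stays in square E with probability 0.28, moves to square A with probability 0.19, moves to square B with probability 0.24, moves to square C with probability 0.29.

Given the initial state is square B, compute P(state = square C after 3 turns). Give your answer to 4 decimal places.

Propagate the distribution vector 3 turns from square B.
After 0 turns: (1.0000, 0.0000, 0.0000, 0.0000)
After 1 turn: (0.3100, 0.2400, 0.2300, 0.2200)
After 2 turns: (0.2805, 0.2215, 0.2482, 0.2498)
After 3 turns: (0.2784, 0.2217, 0.2489, 0.2510)
P(in square C after 3 turns) = 0.2489

0.2489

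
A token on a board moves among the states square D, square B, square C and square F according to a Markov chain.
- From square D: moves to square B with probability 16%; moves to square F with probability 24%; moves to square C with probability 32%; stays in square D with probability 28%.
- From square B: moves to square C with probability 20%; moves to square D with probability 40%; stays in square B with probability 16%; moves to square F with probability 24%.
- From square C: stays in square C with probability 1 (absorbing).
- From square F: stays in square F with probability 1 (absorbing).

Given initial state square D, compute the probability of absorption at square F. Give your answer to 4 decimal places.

Let h(s) be the probability of absorption at square F starting from transient state s. Then h(square F) = 1 and h(square C) = 0. By first-step analysis:
h(square D) = 0.28·h(square D) + 0.16·h(square B) + 0.32·0 + 0.24·1
h(square B) = 0.4·h(square D) + 0.16·h(square B) + 0.2·0 + 0.24·1
Solving: h(square D) = 0.4438, h(square B) = 0.4970.
Starting from square D, the probability is 0.4438.

0.4438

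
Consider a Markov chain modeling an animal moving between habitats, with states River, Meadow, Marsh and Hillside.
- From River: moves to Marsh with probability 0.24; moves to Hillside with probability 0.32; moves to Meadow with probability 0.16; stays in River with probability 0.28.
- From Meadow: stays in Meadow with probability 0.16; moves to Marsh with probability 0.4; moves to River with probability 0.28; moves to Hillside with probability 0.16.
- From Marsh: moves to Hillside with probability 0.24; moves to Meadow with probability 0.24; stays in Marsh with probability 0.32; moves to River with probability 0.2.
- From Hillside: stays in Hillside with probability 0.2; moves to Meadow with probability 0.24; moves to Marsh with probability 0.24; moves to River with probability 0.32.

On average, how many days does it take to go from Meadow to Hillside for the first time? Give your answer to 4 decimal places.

4.4021

Let t(s) be the expected number of days to first reach Hillside from state s, with t(Hillside) = 0. Conditioning on the first day:
t(River) = 1 + 0.28·t(River) + 0.16·t(Meadow) + 0.24·t(Marsh)
t(Meadow) = 1 + 0.28·t(River) + 0.16·t(Meadow) + 0.4·t(Marsh)
t(Marsh) = 1 + 0.2·t(River) + 0.24·t(Meadow) + 0.32·t(Marsh)
Solving: t(River) = 3.7421, t(Meadow) = 4.4021, t(Marsh) = 4.1249.
Expected days from Meadow to Hillside: 4.4021.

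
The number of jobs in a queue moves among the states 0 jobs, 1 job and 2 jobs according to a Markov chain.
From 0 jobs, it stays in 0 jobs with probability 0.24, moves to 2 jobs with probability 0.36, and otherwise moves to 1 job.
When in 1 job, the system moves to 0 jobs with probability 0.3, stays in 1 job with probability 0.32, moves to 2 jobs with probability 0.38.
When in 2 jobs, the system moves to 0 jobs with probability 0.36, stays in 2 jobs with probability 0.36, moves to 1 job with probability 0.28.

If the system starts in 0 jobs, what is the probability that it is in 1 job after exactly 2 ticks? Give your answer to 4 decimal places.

0.3248

Sum over the intermediate state after 1 tick:
P = P(0 jobs→0 jobs)·P(0 jobs→1 job) + P(0 jobs→1 job)·P(1 job→1 job) + P(0 jobs→2 jobs)·P(2 jobs→1 job)
  = 0.24×0.4 + 0.4×0.32 + 0.36×0.28
  = 0.0960 + 0.1280 + 0.1008 = 0.3248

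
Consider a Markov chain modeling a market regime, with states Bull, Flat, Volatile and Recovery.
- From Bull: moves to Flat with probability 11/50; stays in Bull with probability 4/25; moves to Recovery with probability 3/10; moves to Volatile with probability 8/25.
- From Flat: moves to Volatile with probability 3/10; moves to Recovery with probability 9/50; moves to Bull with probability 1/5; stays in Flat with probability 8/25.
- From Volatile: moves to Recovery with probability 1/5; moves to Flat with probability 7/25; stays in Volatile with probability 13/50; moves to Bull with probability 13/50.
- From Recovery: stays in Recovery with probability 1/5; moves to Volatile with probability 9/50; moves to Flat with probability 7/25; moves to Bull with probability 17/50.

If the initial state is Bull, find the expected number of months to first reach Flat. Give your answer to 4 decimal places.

3.9834

Let t(s) be the expected number of months to first reach Flat from state s, with t(Flat) = 0. Conditioning on the first month:
t(Bull) = 1 + 0.16·t(Bull) + 0.32·t(Volatile) + 0.3·t(Recovery)
t(Volatile) = 1 + 0.26·t(Bull) + 0.26·t(Volatile) + 0.2·t(Recovery)
t(Recovery) = 1 + 0.34·t(Bull) + 0.18·t(Volatile) + 0.2·t(Recovery)
Solving: t(Bull) = 3.9834, t(Volatile) = 3.7759, t(Recovery) = 3.7925.
Expected months from Bull to Flat: 3.9834.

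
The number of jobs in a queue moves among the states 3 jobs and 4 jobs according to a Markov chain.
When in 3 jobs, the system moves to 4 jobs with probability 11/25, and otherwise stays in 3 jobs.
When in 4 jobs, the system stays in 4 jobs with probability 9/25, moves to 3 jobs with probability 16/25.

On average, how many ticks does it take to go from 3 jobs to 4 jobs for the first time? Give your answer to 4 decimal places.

Let t(s) be the expected number of ticks to first reach 4 jobs from state s, with t(4 jobs) = 0. Conditioning on the first tick:
t(3 jobs) = 1 + 0.56·t(3 jobs)
Solving: t(3 jobs) = 2.2727.
Expected ticks from 3 jobs to 4 jobs: 2.2727.

2.2727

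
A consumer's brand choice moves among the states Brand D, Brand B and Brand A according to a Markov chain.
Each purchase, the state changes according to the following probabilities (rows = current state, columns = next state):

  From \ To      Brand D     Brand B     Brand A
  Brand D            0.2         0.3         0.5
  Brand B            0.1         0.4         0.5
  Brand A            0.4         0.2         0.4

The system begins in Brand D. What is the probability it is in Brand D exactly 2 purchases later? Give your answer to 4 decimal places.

0.2700

Sum over the intermediate state after 1 purchase:
P = P(Brand D→Brand D)·P(Brand D→Brand D) + P(Brand D→Brand B)·P(Brand B→Brand D) + P(Brand D→Brand A)·P(Brand A→Brand D)
  = 0.2×0.2 + 0.3×0.1 + 0.5×0.4
  = 0.0400 + 0.0300 + 0.2000 = 0.2700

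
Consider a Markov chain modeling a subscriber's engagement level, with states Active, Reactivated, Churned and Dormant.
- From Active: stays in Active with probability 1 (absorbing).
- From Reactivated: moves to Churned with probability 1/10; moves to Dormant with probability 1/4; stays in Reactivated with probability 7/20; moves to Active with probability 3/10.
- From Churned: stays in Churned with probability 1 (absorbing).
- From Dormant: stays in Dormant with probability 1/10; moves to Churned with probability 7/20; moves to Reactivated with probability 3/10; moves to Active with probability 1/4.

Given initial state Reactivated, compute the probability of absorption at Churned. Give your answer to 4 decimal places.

Let h(s) be the probability of absorption at Churned starting from transient state s. Then h(Churned) = 1 and h(Active) = 0. By first-step analysis:
h(Reactivated) = 0.3·0 + 0.35·h(Reactivated) + 0.1·1 + 0.25·h(Dormant)
h(Dormant) = 0.25·0 + 0.3·h(Reactivated) + 0.35·1 + 0.1·h(Dormant)
Solving: h(Reactivated) = 0.3480, h(Dormant) = 0.5049.
Starting from Reactivated, the probability is 0.3480.

0.3480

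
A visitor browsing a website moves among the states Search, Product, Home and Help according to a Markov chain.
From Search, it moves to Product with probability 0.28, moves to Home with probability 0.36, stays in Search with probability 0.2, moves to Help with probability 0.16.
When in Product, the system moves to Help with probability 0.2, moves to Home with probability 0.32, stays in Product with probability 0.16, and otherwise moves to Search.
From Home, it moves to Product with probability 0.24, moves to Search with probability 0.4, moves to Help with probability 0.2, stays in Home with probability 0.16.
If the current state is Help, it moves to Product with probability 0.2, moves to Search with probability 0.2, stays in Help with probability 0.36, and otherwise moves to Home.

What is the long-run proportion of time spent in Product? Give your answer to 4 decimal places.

Let the stationary distribution be π with π = πP and π_1 + π_2 + π_3 + π_4 = 1.
π_1 = 0.2·π_1 + 0.32·π_2 + 0.4·π_3 + 0.2·π_4
π_2 = 0.28·π_1 + 0.16·π_2 + 0.24·π_3 + 0.2·π_4
π_3 = 0.36·π_1 + 0.32·π_2 + 0.16·π_3 + 0.24·π_4
Solving with the normalization constraint gives π = (0.2809, 0.2243, 0.2701, 0.2247).
So the stationary probability of Product is 0.2243.

0.2243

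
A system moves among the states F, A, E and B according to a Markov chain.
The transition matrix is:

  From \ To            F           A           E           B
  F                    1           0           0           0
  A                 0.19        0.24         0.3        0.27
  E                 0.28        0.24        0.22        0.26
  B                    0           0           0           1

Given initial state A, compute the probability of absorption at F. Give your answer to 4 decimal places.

0.4459

Let h(s) be the probability of absorption at F starting from transient state s. Then h(F) = 1 and h(B) = 0. By first-step analysis:
h(A) = 0.19·1 + 0.24·h(A) + 0.3·h(E) + 0.27·0
h(E) = 0.28·1 + 0.24·h(A) + 0.22·h(E) + 0.26·0
Solving: h(A) = 0.4459, h(E) = 0.4962.
Starting from A, the probability is 0.4459.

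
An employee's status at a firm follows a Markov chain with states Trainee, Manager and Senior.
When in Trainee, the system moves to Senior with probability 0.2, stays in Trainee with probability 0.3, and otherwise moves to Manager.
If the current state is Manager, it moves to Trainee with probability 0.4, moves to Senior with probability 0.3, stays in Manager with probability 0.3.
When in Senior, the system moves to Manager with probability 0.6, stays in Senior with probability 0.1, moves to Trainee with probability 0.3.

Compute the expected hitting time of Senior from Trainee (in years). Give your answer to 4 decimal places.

4.1379

Let t(s) be the expected number of years to first reach Senior from state s, with t(Senior) = 0. Conditioning on the first year:
t(Trainee) = 1 + 0.3·t(Trainee) + 0.5·t(Manager)
t(Manager) = 1 + 0.4·t(Trainee) + 0.3·t(Manager)
Solving: t(Trainee) = 4.1379, t(Manager) = 3.7931.
Expected years from Trainee to Senior: 4.1379.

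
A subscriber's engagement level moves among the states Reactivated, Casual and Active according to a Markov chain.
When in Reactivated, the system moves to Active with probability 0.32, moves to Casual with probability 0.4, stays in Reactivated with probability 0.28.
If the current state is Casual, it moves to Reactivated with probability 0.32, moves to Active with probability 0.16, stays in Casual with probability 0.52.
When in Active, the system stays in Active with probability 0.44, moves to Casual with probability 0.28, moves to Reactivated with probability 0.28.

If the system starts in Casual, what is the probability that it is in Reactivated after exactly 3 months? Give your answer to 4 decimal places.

Propagate the distribution vector 3 months from Casual.
After 0 months: (0.0000, 1.0000, 0.0000)
After 1 month: (0.3200, 0.5200, 0.1600)
After 2 months: (0.3008, 0.4432, 0.2560)
After 3 months: (0.2977, 0.4225, 0.2798)
P(in Reactivated after 3 months) = 0.2977

0.2977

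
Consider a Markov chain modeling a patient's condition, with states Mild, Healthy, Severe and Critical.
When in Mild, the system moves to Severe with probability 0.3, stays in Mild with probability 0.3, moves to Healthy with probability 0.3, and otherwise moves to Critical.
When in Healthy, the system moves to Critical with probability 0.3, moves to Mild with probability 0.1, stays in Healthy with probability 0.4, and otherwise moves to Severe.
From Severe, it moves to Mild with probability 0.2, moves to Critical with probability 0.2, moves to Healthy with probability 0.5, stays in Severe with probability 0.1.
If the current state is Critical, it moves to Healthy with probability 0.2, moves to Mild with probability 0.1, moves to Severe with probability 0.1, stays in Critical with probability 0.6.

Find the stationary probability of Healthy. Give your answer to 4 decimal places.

0.3289

Let the stationary distribution be π with π = πP and π_1 + π_2 + π_3 + π_4 = 1.
π_1 = 0.3·π_1 + 0.1·π_2 + 0.2·π_3 + 0.1·π_4
π_2 = 0.3·π_1 + 0.4·π_2 + 0.5·π_3 + 0.2·π_4
π_3 = 0.3·π_1 + 0.2·π_2 + 0.1·π_3 + 0.1·π_4
Solving with the normalization constraint gives π = (0.1452, 0.3289, 0.1619, 0.3639).
So the stationary probability of Healthy is 0.3289.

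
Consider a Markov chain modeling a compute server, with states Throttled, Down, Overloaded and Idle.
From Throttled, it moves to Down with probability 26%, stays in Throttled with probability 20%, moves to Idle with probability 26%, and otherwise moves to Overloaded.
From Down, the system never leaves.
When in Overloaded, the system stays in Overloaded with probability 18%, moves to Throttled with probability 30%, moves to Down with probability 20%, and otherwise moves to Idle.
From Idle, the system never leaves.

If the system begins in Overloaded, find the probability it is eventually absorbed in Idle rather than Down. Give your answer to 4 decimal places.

0.5839

Let h(s) be the probability of absorption at Idle starting from transient state s. Then h(Idle) = 1 and h(Down) = 0. By first-step analysis:
h(Throttled) = 0.2·h(Throttled) + 0.26·0 + 0.28·h(Overloaded) + 0.26·1
h(Overloaded) = 0.3·h(Throttled) + 0.2·0 + 0.18·h(Overloaded) + 0.32·1
Solving: h(Throttled) = 0.5294, h(Overloaded) = 0.5839.
Starting from Overloaded, the probability is 0.5839.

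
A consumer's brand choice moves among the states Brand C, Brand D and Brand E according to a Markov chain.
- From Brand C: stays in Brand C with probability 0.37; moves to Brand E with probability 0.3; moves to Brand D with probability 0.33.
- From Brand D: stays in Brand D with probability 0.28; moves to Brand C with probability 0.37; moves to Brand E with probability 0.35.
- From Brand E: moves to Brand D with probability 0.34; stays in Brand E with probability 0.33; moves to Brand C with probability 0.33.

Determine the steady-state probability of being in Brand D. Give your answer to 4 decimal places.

0.3174

Let the stationary distribution be π with π = πP and π_1 + π_2 + π_3 = 1.
π_1 = 0.37·π_1 + 0.37·π_2 + 0.33·π_3
π_2 = 0.33·π_1 + 0.28·π_2 + 0.34·π_3
Solving with the normalization constraint gives π = (0.3570, 0.3174, 0.3256).
So the stationary probability of Brand D is 0.3174.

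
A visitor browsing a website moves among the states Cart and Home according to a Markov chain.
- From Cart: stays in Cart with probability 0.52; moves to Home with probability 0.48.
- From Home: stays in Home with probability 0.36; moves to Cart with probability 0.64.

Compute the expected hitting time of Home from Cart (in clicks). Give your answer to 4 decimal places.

Let t(s) be the expected number of clicks to first reach Home from state s, with t(Home) = 0. Conditioning on the first click:
t(Cart) = 1 + 0.52·t(Cart)
Solving: t(Cart) = 2.0833.
Expected clicks from Cart to Home: 2.0833.

2.0833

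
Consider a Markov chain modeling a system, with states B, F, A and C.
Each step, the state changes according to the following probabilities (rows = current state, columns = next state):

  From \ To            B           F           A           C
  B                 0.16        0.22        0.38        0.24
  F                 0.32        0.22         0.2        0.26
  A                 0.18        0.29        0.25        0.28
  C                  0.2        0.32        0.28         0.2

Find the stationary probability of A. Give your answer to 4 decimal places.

0.2725

Let the stationary distribution be π with π = πP and π_1 + π_2 + π_3 + π_4 = 1.
π_1 = 0.16·π_1 + 0.32·π_2 + 0.18·π_3 + 0.2·π_4
π_2 = 0.22·π_1 + 0.22·π_2 + 0.29·π_3 + 0.32·π_4
π_3 = 0.38·π_1 + 0.2·π_2 + 0.25·π_3 + 0.28·π_4
Solving with the normalization constraint gives π = (0.2175, 0.2637, 0.2725, 0.2463).
So the stationary probability of A is 0.2725.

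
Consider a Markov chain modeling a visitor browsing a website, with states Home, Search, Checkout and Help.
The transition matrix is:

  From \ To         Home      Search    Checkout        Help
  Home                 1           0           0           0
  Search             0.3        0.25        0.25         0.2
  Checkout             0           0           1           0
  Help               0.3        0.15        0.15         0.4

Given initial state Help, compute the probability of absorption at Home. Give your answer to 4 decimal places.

0.6429

Let h(s) be the probability of absorption at Home starting from transient state s. Then h(Home) = 1 and h(Checkout) = 0. By first-step analysis:
h(Search) = 0.3·1 + 0.25·h(Search) + 0.25·0 + 0.2·h(Help)
h(Help) = 0.3·1 + 0.15·h(Search) + 0.15·0 + 0.4·h(Help)
Solving: h(Search) = 0.5714, h(Help) = 0.6429.
Starting from Help, the probability is 0.6429.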